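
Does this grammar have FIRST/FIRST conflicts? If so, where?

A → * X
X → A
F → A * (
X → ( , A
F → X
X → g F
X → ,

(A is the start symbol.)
Yes. F → A '*' '(' / F → X on { '*' }

FIRST sets of the non-terminals at (or reachable through a nullable prefix from) the front of some alternative:
  FIRST(A) = { '*' }
  FIRST(X) = { '(', '*', ',', 'g' }

Productions for X:
  X → A: FIRST = { '*' }
  X → ( , A: FIRST = { '(' }
  X → g F: FIRST = { 'g' }
  X → ,: FIRST = { ',' }
Productions for F:
  F → A * (: FIRST = { '*' }
  F → X: FIRST = { '(', '*', ',', 'g' }
A has only one production, so no FIRST/FIRST conflict is possible there.

Conflict for F: F → A * ( and F → X
  Overlap: { '*' }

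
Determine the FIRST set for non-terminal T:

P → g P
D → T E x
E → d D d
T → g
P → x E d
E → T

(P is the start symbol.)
{ 'g' }

From T → g:
  - g is a terminal: add 'g' and stop

Collecting: FIRST(T) = { 'g' }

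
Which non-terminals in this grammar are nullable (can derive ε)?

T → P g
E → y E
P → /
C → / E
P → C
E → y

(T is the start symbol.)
There are no ε-productions, so no non-terminal can derive ε.
No non-terminals are nullable.

Answer: None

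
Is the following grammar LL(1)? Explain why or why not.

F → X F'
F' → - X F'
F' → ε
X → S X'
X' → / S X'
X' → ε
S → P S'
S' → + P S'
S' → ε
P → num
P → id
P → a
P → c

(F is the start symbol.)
Yes, the grammar is LL(1).

Relevant sets:
  FOLLOW(F') = { $ }
  FOLLOW(X') = { $, '-' }
  FOLLOW(S') = { $, '-', '/' }

For F':
  PREDICT(F' → '-' X F') = { '-' }
  PREDICT(F' → ε) = { $ }
For X':
  PREDICT(X' → '/' S X') = { '/' }
  PREDICT(X' → ε) = { $, '-' }
For S':
  PREDICT(S' → '+' P S') = { '+' }
  PREDICT(S' → ε) = { $, '-', '/' }
For P:
  PREDICT(P → num) = { 'num' }
  PREDICT(P → id) = { 'id' }
  PREDICT(P → a) = { 'a' }
  PREDICT(P → c) = { 'c' }
F, X, S have a single production, so nothing to check there.

All predict sets are disjoint. The grammar IS LL(1).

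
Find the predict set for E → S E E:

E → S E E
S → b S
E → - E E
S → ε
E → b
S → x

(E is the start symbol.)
PREDICT(E → S E E) = (FIRST(RHS) \ {ε}) ∪ (FOLLOW(E) if ε ∈ FIRST(RHS), i.e. RHS ⇒* ε)
FIRST(S) = { 'b', 'x', ε }
FIRST(E) = { '-', 'b', 'x' }
FIRST(S E E) = { '-', 'b', 'x' }
ε ∉ FIRST(S E E), so FOLLOW(E) is not added.
PREDICT(E → S E E) = { '-', 'b', 'x' }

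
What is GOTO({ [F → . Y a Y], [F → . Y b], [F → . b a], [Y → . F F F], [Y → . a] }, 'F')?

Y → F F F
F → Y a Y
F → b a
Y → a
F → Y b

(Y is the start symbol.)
GOTO(I, 'F') = CLOSURE({ [A → αX.β] : [A → α.Xβ] ∈ I, X = 'F' })

Items with dot before 'F', with the dot advanced:
  [Y → . F F F] → [Y → F . F F]
Closure of the advanced items:
  [Y → F . F F] has the dot before F: add [F → . Y a Y], [F → . b a], [F → . Y b]
  [F → . Y a Y] has the dot before Y: add [Y → . F F F], [Y → . a]

GOTO = { [F → . Y a Y], [F → . Y b], [F → . b a], [Y → . F F F], [Y → . a], [Y → F . F F] }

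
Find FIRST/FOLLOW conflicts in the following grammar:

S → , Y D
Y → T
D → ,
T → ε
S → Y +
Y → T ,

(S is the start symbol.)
A FIRST/FOLLOW conflict occurs when a non-terminal N has a nullable alternative N → β (β ⇒* ε) and another alternative N → α with FIRST(α) ∩ FOLLOW(N) ≠ ∅: on such a lookahead the parser cannot decide between expanding α and letting N vanish via β.

Nullable non-terminals: T, Y.
FIRST sets used below: FIRST(T) = { ε }
T has a nullable alternative but only one production, so nothing to check.

Y: nullable alternative(s) Y → T; FOLLOW(Y) = { '+', ',' }
  Y → T: FIRST \ {ε} = { } — this is the only nullable alternative, skip
  Y → T ,: FIRST \ {ε} = { ',' } — overlaps FOLLOW(Y) on { ',' }: CONFLICT

D, S have no nullable alternative, so no FIRST/FOLLOW check is needed there.

So the grammar has 1 FIRST/FOLLOW conflict (marked CONFLICT above).

Answer: Yes. Y → T ',' with FOLLOW(Y) on { ',' }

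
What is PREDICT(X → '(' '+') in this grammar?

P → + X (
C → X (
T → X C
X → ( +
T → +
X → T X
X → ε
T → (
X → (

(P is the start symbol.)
PREDICT(X → '(' '+') = (FIRST(RHS) \ {ε}) ∪ (FOLLOW(X) if ε ∈ FIRST(RHS), i.e. RHS ⇒* ε)
FIRST('(' '+') = { '(' }
ε ∉ FIRST('(' '+'), so FOLLOW(X) is not added.
PREDICT(X → '(' '+') = { '(' }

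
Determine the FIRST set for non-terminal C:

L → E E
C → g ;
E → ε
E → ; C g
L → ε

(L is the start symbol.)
{ 'g' }

From C → g ;:
  - g is a terminal: add 'g' and stop

Collecting: FIRST(C) = { 'g' }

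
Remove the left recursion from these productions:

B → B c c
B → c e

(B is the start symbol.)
B is directly left-recursive. The standard transformation for
  A → A α₁ | ... | A α_m | β₁ | ... | β_n
is
  A  → β₁ A' | ... | β_n A'
  A' → α₁ A' | ... | α_m A' | ε

B → c e becomes B → c e B'
B → B c c becomes B' → c c B'
Add B' → ε

Resulting grammar:
B → c e B'
B' → c c B'
B' → ε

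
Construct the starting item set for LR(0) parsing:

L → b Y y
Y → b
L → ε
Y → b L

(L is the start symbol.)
{ [L → . b Y y], [L → .], [L' → . L] }

First, augment the grammar with L' → L
I₀ = CLOSURE({ [L' → . L] }):
  [L' → . L] has the dot before L: add [L → . b Y y], [L → .]
No further items can be added.

I₀ = { [L → . b Y y], [L → .], [L' → . L] }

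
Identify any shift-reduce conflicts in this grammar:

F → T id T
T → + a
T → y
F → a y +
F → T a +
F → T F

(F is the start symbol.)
No shift-reduce conflicts

A shift-reduce conflict occurs when an LR(0) state has both:
  - a complete (reduce) item [A → α .] (dot at the end), and
  - a shift item [B → β . c γ] (dot before a terminal).

Augment with F' → F and build the canonical LR(0) collection (I0 = CLOSURE({[F' → . F]}), then GOTO on every symbol after a dot until no new states appear). It has 14 states:
  I0: { [F → . T F], [F → . T a +], [F → . T id T], [F → . a y +], [F' → . F], [T → . + a], [T → . y] }  — shift
  I1: { [T → + . a] }  — shift
  I2: { [F' → F .] }  — accept
  I3: { [F → . T F], [F → . T a +], [F → . T id T], [F → . a y +], [F → T . F], [F → T . a +], [F → T . id T], [T → . + a], [T → . y] }  — shift
  I4: { [F → a . y +] }  — shift
  I5: { [T → y .] }  — reduce
  I6: { [F → a y . +] }  — shift
  I7: { [F → a y + .] }  — reduce
  I8: { [F → T F .] }  — reduce
  I9: { [F → T a . +], [F → a . y +] }  — shift
  I10: { [F → T id . T], [T → . + a], [T → . y] }  — shift
  I11: { [F → T id T .] }  — reduce
  I12: { [F → T a + .] }  — reduce
  I13: { [T → + a .] }  — reduce

No state contains both a complete item and a shift item.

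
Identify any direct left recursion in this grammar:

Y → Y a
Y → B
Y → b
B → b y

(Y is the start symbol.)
Direct left recursion occurs when N → N α for some non-terminal N (the right-hand side begins with the left-hand side itself).

Y → Y a: LEFT RECURSIVE (starts with Y)
Y → B: starts with B
Y → b: starts with b
B → b y: starts with b

The grammar has direct left recursion on: Y.

Answer: Yes, Y is left-recursive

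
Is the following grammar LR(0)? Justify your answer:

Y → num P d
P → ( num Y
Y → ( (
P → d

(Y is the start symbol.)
Yes, the grammar is LR(0)

A grammar is LR(0) if no state in the canonical LR(0) collection has:
  - both a shift item (dot before a terminal) and a complete item (shift-reduce conflict), or
  - two or more complete items (reduce-reduce conflict; the accept item [Y' → Y .] counts as a complete item here).

Augment with Y' → Y and build the canonical LR(0) collection (I0 = CLOSURE({[Y' → . Y]}), then GOTO on every symbol after a dot until no new states appear). It has 11 states:
  I0: { [Y → . ( (], [Y → . num P d], [Y' → . Y] }  — shift
  I1: { [Y → ( . (] }  — shift
  I2: { [Y' → Y .] }  — accept
  I3: { [P → . ( num Y], [P → . d], [Y → num . P d] }  — shift
  I4: { [P → ( . num Y] }  — shift
  I5: { [Y → num P . d] }  — shift
  I6: { [P → d .] }  — reduce
  I7: { [Y → num P d .] }  — reduce
  I8: { [P → ( num . Y], [Y → . ( (], [Y → . num P d] }  — shift
  I9: { [P → ( num Y .] }  — reduce
  I10: { [Y → ( ( .] }  — reduce

Every state is either a pure shift/goto state or contains exactly one complete item and nothing to shift — no conflicts. The grammar is LR(0).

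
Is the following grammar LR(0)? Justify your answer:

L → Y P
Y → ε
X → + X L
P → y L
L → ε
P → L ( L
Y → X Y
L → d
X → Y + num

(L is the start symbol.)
No. Shift-reduce conflict between [L → .] and [L → . d]

Augment with L' → L and build the canonical LR(0) collection (I0 = CLOSURE({[L' → . L]}), then GOTO on every symbol after a dot until no new states appear). It has 20 states:
  I0: { [L → . Y P], [L → . d], [L → .], [L' → . L], [X → . + X L], [X → . Y + num], [Y → . X Y], [Y → .] }  — shift, 2 reduces
  I1: { [X → + . X L], [X → . + X L], [X → . Y + num], [Y → . X Y], [Y → .] }  — shift, reduce
  I2: { [L' → L .] }  — accept
  I3: { [X → . + X L], [X → . Y + num], [Y → . X Y], [Y → .], [Y → X . Y] }  — shift, reduce
  I4: { [L → . Y P], [L → . d], [L → .], [L → Y . P], [P → . L ( L], [P → . y L], [X → . + X L], [X → . Y + num], [X → Y . + num], [Y → . X Y], [Y → .] }  — shift, 2 reduces
  I5: { [L → d .] }  — reduce
  I6: { [X → + . X L], [X → . + X L], [X → . Y + num], [X → Y + . num], [Y → . X Y], [Y → .] }  — shift, reduce
  I7: { [P → L . ( L] }  — shift
  I8: { [L → Y P .] }  — reduce
  I9: { [L → . Y P], [L → . d], [L → .], [P → y . L], [X → . + X L], [X → . Y + num], [Y → . X Y], [Y → .] }  — shift, 2 reduces
  I10: { [P → y L .] }  — reduce
  I11: { [L → . Y P], [L → . d], [L → .], [P → L ( . L], [X → . + X L], [X → . Y + num], [Y → . X Y], [Y → .] }  — shift, 2 reduces
  I12: { [P → L ( L .] }  — reduce
  I13: { [L → . Y P], [L → . d], [L → .], [X → + X . L], [X → . + X L], [X → . Y + num], [Y → . X Y], [Y → .], [Y → X . Y] }  — shift, 2 reduces
  I14: { [X → Y . + num] }  — shift
  I15: { [X → Y + num .] }  — reduce
  I16: { [X → Y + . num] }  — shift
  I17: { [X → + X L .] }  — reduce
  I18: { [L → . Y P], [L → . d], [L → .], [L → Y . P], [P → . L ( L], [P → . y L], [X → . + X L], [X → . Y + num], [X → Y . + num], [Y → . X Y], [Y → .], [Y → X Y .] }  — shift, 3 reduces
  I19: { [X → Y . + num], [Y → X Y .] }  — shift, reduce

Conflict in state I0:
  Shift-reduce conflict between [L → .] and [L → . d]
So the grammar is NOT LR(0).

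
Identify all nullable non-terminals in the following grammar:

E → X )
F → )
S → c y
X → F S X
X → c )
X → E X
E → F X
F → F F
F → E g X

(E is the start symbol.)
A non-terminal is nullable if it can derive ε (the empty string): either it has an ε-production, or it has a production whose right-hand side consists entirely of nullable non-terminals.

There are no ε-productions, so no non-terminal can derive ε.
No non-terminals are nullable.

Answer: None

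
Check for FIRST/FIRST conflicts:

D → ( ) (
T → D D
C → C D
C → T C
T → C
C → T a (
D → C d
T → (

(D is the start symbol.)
Yes. D → '(' ')' '(' / D → C d on { '(' }; T → D D / T → C on { '(' }; T → D D / T → '(' on { '(' }; T → C / T → '(' on { '(' }; C → C D / C → T C on { '(' }; C → C D / C → T a '(' on { '(' }; C → T C / C → T a '(' on { '(' }

A FIRST/FIRST conflict occurs when two productions N → α and N → β for the same non-terminal have FIRST(α) ∩ FIRST(β) ≠ ∅ (with ε ∈ FIRST of a nullable right-hand side, so two nullable alternatives also conflict).

FIRST sets of the non-terminals at (or reachable through a nullable prefix from) the front of some alternative:
  FIRST(C) = { '(' }
  FIRST(D) = { '(' }
  FIRST(T) = { '(' }

Productions for D:
  D → ( ) (: FIRST = { '(' }
  D → C d: FIRST = { '(' }
Productions for T:
  T → D D: FIRST = { '(' }
  T → C: FIRST = { '(' }
  T → (: FIRST = { '(' }
Productions for C:
  C → C D: FIRST = { '(' }
  C → T C: FIRST = { '(' }
  C → T a (: FIRST = { '(' }

Conflict for D: D → ( ) ( and D → C d
  Overlap: { '(' }
Conflict for T: T → D D and T → C
  Overlap: { '(' }
Conflict for T: T → D D and T → (
  Overlap: { '(' }
Conflict for T: T → C and T → (
  Overlap: { '(' }
Conflict for C: C → C D and C → T C
  Overlap: { '(' }
Conflict for C: C → C D and C → T a (
  Overlap: { '(' }
Conflict for C: C → T C and C → T a (
  Overlap: { '(' }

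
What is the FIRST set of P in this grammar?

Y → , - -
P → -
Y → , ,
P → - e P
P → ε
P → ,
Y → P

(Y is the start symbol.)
To compute FIRST(P), examine every production with P on the left-hand side, reading each right-hand side left to right until a non-nullable symbol is reached.

From P → -:
  - '-' is a terminal: add '-' and stop
From P → - e P:
  - '-' is a terminal: add '-' and stop
From P → ε:
  - ε-production, so ε ∈ FIRST(P)
From P → ,:
  - ',' is a terminal: add ',' and stop

Collecting: FIRST(P) = { ',', '-', ε }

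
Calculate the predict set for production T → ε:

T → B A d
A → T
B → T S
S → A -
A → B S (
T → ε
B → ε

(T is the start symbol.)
PREDICT(T → ε) = (FIRST(RHS) \ {ε}) ∪ (FOLLOW(T) if ε ∈ FIRST(RHS), i.e. RHS ⇒* ε)
The right-hand side is ε (FIRST(ε) = { ε }), so the predict set is FOLLOW(T) = { $, '-', 'd' }
PREDICT(T → ε) = { $, '-', 'd' }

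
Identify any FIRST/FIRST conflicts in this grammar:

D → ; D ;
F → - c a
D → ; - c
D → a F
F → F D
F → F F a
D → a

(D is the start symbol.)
Yes. D → ';' D ';' / D → ';' '-' c on { ';' }; D → a F / D → a on { 'a' }; F → '-' c a / F → F D on { '-' }; F → '-' c a / F → F F a on { '-' }; F → F D / F → F F a on { '-' }

A FIRST/FIRST conflict occurs when two productions N → α and N → β for the same non-terminal have FIRST(α) ∩ FIRST(β) ≠ ∅ (with ε ∈ FIRST of a nullable right-hand side, so two nullable alternatives also conflict).

FIRST sets of the non-terminals at (or reachable through a nullable prefix from) the front of some alternative:
  FIRST(F) = { '-' }

Productions for D:
  D → ; D ;: FIRST = { ';' }
  D → ; - c: FIRST = { ';' }
  D → a F: FIRST = { 'a' }
  D → a: FIRST = { 'a' }
Productions for F:
  F → - c a: FIRST = { '-' }
  F → F D: FIRST = { '-' }
  F → F F a: FIRST = { '-' }

Conflict for D: D → ; D ; and D → ; - c
  Overlap: { ';' }
Conflict for D: D → a F and D → a
  Overlap: { 'a' }
Conflict for F: F → - c a and F → F D
  Overlap: { '-' }
Conflict for F: F → - c a and F → F F a
  Overlap: { '-' }
Conflict for F: F → F D and F → F F a
  Overlap: { '-' }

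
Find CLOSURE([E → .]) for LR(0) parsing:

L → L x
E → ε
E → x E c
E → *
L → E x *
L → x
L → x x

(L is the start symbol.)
{ [E → .] }

Start with: [E → .]
The dot is at the end, so nothing is added.

CLOSURE = { [E → .] }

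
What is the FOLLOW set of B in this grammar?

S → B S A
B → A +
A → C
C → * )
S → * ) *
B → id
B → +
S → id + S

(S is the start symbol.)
To compute FOLLOW(B), find every occurrence of B on a right-hand side N → α B β: add FIRST(β) \ {ε}, and if β is empty or nullable also add FOLLOW(N). Iterate to a fixed point.

In S → B S A: B is followed by S A, add FIRST(S A) \ {ε} = { '*', '+', 'id' }

Taking the union: FOLLOW(B) = { '*', '+', 'id' }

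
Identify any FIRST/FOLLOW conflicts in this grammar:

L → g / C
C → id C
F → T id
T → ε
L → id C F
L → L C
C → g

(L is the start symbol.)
Nullable non-terminals: T.
T has a nullable alternative but only one production, so nothing to check.

C, F, L have no nullable alternative, so no FIRST/FOLLOW check is needed there.

No FIRST/FOLLOW conflicts found.

Answer: No FIRST/FOLLOW conflicts.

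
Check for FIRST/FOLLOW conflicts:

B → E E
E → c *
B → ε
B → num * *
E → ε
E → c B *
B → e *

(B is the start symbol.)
A FIRST/FOLLOW conflict occurs when a non-terminal N has a nullable alternative N → β (β ⇒* ε) and another alternative N → α with FIRST(α) ∩ FOLLOW(N) ≠ ∅: on such a lookahead the parser cannot decide between expanding α and letting N vanish via β.

Nullable non-terminals: B, E.
FIRST sets used below: FIRST(E) = { 'c', ε }

B: nullable alternative(s) B → E E, B → ε; FOLLOW(B) = { $, '*' }
  B → E E: FIRST \ {ε} = { 'c' } — disjoint from FOLLOW(B)
  B → ε: FIRST \ {ε} = { } — disjoint from FOLLOW(B)
  B → num * *: FIRST \ {ε} = { 'num' } — disjoint from FOLLOW(B)
  B → e *: FIRST \ {ε} = { 'e' } — disjoint from FOLLOW(B)

E: nullable alternative(s) E → ε; FOLLOW(E) = { $, '*', 'c' }
  E → c *: FIRST \ {ε} = { 'c' } — overlaps FOLLOW(E) on { 'c' }: CONFLICT
  E → ε: FIRST \ {ε} = { } — this is the only nullable alternative, skip
  E → c B *: FIRST \ {ε} = { 'c' } — overlaps FOLLOW(E) on { 'c' }: CONFLICT

So the grammar has 2 FIRST/FOLLOW conflicts (marked CONFLICT above).

Answer: Yes. E → c '*' with FOLLOW(E) on { 'c' }; E → c B '*' with FOLLOW(E) on { 'c' }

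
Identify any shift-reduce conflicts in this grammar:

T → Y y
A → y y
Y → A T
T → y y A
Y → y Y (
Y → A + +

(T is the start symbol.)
A shift-reduce conflict occurs when an LR(0) state has both:
  - a complete (reduce) item [A → α .] (dot at the end), and
  - a shift item [B → β . c γ] (dot before a terminal).

Augment with T' → T and build the canonical LR(0) collection (I0 = CLOSURE({[T' → . T]}), then GOTO on every symbol after a dot until no new states appear). It has 14 states:
  I0: { [A → . y y], [T → . Y y], [T → . y y A], [T' → . T], [Y → . A + +], [Y → . A T], [Y → . y Y (] }  — shift
  I1: { [A → . y y], [T → . Y y], [T → . y y A], [Y → . A + +], [Y → . A T], [Y → . y Y (], [Y → A . + +], [Y → A . T] }  — shift
  I2: { [T' → T .] }  — accept
  I3: { [T → Y . y] }  — shift
  I4: { [A → . y y], [A → y . y], [T → y . y A], [Y → . A + +], [Y → . A T], [Y → . y Y (], [Y → y . Y (] }  — shift
  I5: { [Y → y Y . (] }  — shift
  I6: { [A → . y y], [A → y . y], [A → y y .], [T → y y . A], [Y → . A + +], [Y → . A T], [Y → . y Y (], [Y → y . Y (] }  — shift, reduce
  I7: { [A → . y y], [T → . Y y], [T → . y y A], [T → y y A .], [Y → . A + +], [Y → . A T], [Y → . y Y (], [Y → A . + +], [Y → A . T] }  — shift, reduce
  I8: { [A → . y y], [A → y . y], [A → y y .], [Y → . A + +], [Y → . A T], [Y → . y Y (], [Y → y . Y (] }  — shift, reduce
  I9: { [Y → A + . +] }  — shift
  I10: { [Y → A T .] }  — reduce
  I11: { [Y → A + + .] }  — reduce
  I12: { [Y → y Y ( .] }  — reduce
  I13: { [T → Y y .] }  — reduce

I6 contains reduce item [A → y y .] and shift items [A → . y y], [A → y . y], [Y → . y Y (] — shift-reduce conflict.
I7 contains reduce item [T → y y A .] and shift items [A → . y y], [T → . y y A], [Y → A . + +], [Y → . y Y (] — shift-reduce conflict.
I8 contains reduce item [A → y y .] and shift items [A → . y y], [A → y . y], [Y → . y Y (] — shift-reduce conflict.

Answer: Yes — I6: [A → y y .] vs [A → . y y]; I7: [T → y y A .] vs [A → . y y]; I8: [A → y y .] vs [A → . y y]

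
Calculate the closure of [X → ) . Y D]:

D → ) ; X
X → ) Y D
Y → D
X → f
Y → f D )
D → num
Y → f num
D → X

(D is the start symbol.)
To compute CLOSURE, for each item [A → α.Bβ] where B is a non-terminal, add [B → .γ] for all productions B → γ; repeat for the newly added items until nothing changes.

Start with: [X → ) . Y D]
  [X → ) . Y D] has the dot before Y: add [Y → . D], [Y → . f D )], [Y → . f num]
  [Y → . D] has the dot before D: add [D → . ) ; X], [D → . num], [D → . X]
  [D → . X] has the dot before X: add [X → . ) Y D], [X → . f]
No further items can be added.

CLOSURE = { [D → . ) ; X], [D → . X], [D → . num], [X → ) . Y D], [X → . ) Y D], [X → . f], [Y → . D], [Y → . f D )], [Y → . f num] }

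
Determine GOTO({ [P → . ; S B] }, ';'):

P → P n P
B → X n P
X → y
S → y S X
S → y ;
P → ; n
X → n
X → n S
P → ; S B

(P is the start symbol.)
GOTO(I, ';') = CLOSURE({ [A → αX.β] : [A → α.Xβ] ∈ I, X = ';' })

Items with dot before ';', with the dot advanced:
  [P → . ; S B] → [P → ; . S B]
Closure of the advanced items:
  [P → ; . S B] has the dot before S: add [S → . y S X], [S → . y ;]

GOTO = { [P → ; . S B], [S → . y ;], [S → . y S X] }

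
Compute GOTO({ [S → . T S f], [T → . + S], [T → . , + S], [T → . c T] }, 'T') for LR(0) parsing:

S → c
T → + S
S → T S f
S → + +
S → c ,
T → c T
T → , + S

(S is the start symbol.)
{ [S → . + +], [S → . T S f], [S → . c ,], [S → . c], [S → T . S f], [T → . + S], [T → . , + S], [T → . c T] }

GOTO(I, 'T') = CLOSURE({ [A → αX.β] : [A → α.Xβ] ∈ I, X = 'T' })

Items with dot before 'T', with the dot advanced:
  [S → . T S f] → [S → T . S f]
Closure of the advanced items:
  [S → T . S f] has the dot before S: add [S → . c], [S → . T S f], [S → . + +], [S → . c ,]
  [S → . T S f] has the dot before T: add [T → . + S], [T → . c T], [T → . , + S]

GOTO = { [S → . + +], [S → . T S f], [S → . c ,], [S → . c], [S → T . S f], [T → . + S], [T → . , + S], [T → . c T] }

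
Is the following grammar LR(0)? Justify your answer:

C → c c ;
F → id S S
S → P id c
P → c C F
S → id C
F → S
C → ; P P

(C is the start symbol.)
Yes, the grammar is LR(0)

Augment with C' → C and build the canonical LR(0) collection (I0 = CLOSURE({[C' → . C]}), then GOTO on every symbol after a dot until no new states appear). It has 22 states:
  I0: { [C → . ; P P], [C → . c c ;], [C' → . C] }  — shift
  I1: { [C → ; . P P], [P → . c C F] }  — shift
  I2: { [C' → C .] }  — accept
  I3: { [C → c . c ;] }  — shift
  I4: { [C → c c . ;] }  — shift
  I5: { [C → c c ; .] }  — reduce
  I6: { [C → ; P . P], [P → . c C F] }  — shift
  I7: { [C → . ; P P], [C → . c c ;], [P → c . C F] }  — shift
  I8: { [F → . S], [F → . id S S], [P → . c C F], [P → c C . F], [S → . P id c], [S → . id C] }  — shift
  I9: { [P → c C F .] }  — reduce
  I10: { [S → P . id c] }  — shift
  I11: { [F → S .] }  — reduce
  I12: { [C → . ; P P], [C → . c c ;], [F → id . S S], [P → . c C F], [S → . P id c], [S → . id C], [S → id . C] }  — shift
  I13: { [S → id C .] }  — reduce
  I14: { [F → id S . S], [P → . c C F], [S → . P id c], [S → . id C] }  — shift
  I15: { [C → . ; P P], [C → . c c ;], [C → c . c ;], [P → c . C F] }  — shift
  I16: { [C → . ; P P], [C → . c c ;], [S → id . C] }  — shift
  I17: { [C → c . c ;], [C → c c . ;] }  — shift
  I18: { [F → id S S .] }  — reduce
  I19: { [S → P id . c] }  — shift
  I20: { [S → P id c .] }  — reduce
  I21: { [C → ; P P .] }  — reduce

Every state is either a pure shift/goto state or contains exactly one complete item and nothing to shift — no conflicts. The grammar is LR(0).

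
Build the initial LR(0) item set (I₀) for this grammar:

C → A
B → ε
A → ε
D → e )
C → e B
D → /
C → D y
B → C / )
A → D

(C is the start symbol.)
First, augment the grammar with C' → C
I₀ = CLOSURE({ [C' → . C] }):
  [C' → . C] has the dot before C: add [C → . A], [C → . e B], [C → . D y]
  [C → . A] has the dot before A: add [A → .], [A → . D]
  [C → . D y] has the dot before D: add [D → . e )], [D → . /]
No further items can be added.

I₀ = { [A → . D], [A → .], [C → . A], [C → . D y], [C → . e B], [C' → . C], [D → . /], [D → . e )] }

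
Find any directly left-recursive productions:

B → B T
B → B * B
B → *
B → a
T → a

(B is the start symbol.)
Yes, B is left-recursive

Direct left recursion occurs when N → N α for some non-terminal N (the right-hand side begins with the left-hand side itself).

B → B T: LEFT RECURSIVE (starts with B)
B → B * B: LEFT RECURSIVE (starts with B)
B → *: starts with '*'
B → a: starts with a
T → a: starts with a

The grammar has direct left recursion on: B.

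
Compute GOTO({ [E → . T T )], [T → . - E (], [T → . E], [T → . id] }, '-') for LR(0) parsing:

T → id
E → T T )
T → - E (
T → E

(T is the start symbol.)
{ [E → . T T )], [T → - . E (], [T → . - E (], [T → . E], [T → . id] }

GOTO(I, '-') = CLOSURE({ [A → αX.β] : [A → α.Xβ] ∈ I, X = '-' })

Items with dot before '-', with the dot advanced:
  [T → . - E (] → [T → - . E (]
Closure of the advanced items:
  [T → - . E (] has the dot before E: add [E → . T T )]
  [E → . T T )] has the dot before T: add [T → . id], [T → . - E (], [T → . E]

GOTO = { [E → . T T )], [T → - . E (], [T → . - E (], [T → . E], [T → . id] }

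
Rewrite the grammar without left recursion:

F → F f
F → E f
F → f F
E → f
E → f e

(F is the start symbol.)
F is directly left-recursive. The standard transformation for
  A → A α₁ | ... | A α_m | β₁ | ... | β_n
is
  A  → β₁ A' | ... | β_n A'
  A' → α₁ A' | ... | α_m A' | ε

F → E f becomes F → E f F'
F → f F becomes F → f F F'
F → F f becomes F' → f F'
Add F' → ε

Productions for other non-terminals are unchanged:
  E → f
  E → f e

Resulting grammar:
F → E f F'
F → f F F'
F' → f F'
F' → ε
E → f
E → f e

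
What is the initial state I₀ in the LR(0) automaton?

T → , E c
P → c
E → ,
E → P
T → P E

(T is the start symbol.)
{ [P → . c], [T → . , E c], [T → . P E], [T' → . T] }

First, augment the grammar with T' → T
I₀ = CLOSURE({ [T' → . T] }):
  [T' → . T] has the dot before T: add [T → . , E c], [T → . P E]
  [T → . P E] has the dot before P: add [P → . c]
No further items can be added.

I₀ = { [P → . c], [T → . , E c], [T → . P E], [T' → . T] }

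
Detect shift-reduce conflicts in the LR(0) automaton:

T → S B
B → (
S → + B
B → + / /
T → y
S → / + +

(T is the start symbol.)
A shift-reduce conflict occurs when an LR(0) state has both:
  - a complete (reduce) item [A → α .] (dot at the end), and
  - a shift item [B → β . c γ] (dot before a terminal).

Augment with T' → T and build the canonical LR(0) collection (I0 = CLOSURE({[T' → . T]}), then GOTO on every symbol after a dot until no new states appear). It has 14 states:
  I0: { [S → . + B], [S → . / + +], [T → . S B], [T → . y], [T' → . T] }  — shift
  I1: { [B → . (], [B → . + / /], [S → + . B] }  — shift
  I2: { [S → / . + +] }  — shift
  I3: { [B → . (], [B → . + / /], [T → S . B] }  — shift
  I4: { [T' → T .] }  — accept
  I5: { [T → y .] }  — reduce
  I6: { [B → ( .] }  — reduce
  I7: { [B → + . / /] }  — shift
  I8: { [T → S B .] }  — reduce
  I9: { [B → + / . /] }  — shift
  I10: { [B → + / / .] }  — reduce
  I11: { [S → / + . +] }  — shift
  I12: { [S → / + + .] }  — reduce
  I13: { [S → + B .] }  — reduce

No state contains both a complete item and a shift item.

Answer: No shift-reduce conflicts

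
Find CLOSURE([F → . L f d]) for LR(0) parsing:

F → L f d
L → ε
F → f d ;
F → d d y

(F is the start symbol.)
{ [F → . L f d], [L → .] }

To compute CLOSURE, for each item [A → α.Bβ] where B is a non-terminal, add [B → .γ] for all productions B → γ; repeat for the newly added items until nothing changes.

Start with: [F → . L f d]
  [F → . L f d] has the dot before L: add [L → .]
No further items can be added.

CLOSURE = { [F → . L f d], [L → .] }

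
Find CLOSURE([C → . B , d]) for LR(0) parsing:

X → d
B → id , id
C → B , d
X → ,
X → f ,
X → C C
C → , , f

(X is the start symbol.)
To compute CLOSURE, for each item [A → α.Bβ] where B is a non-terminal, add [B → .γ] for all productions B → γ; repeat for the newly added items until nothing changes.

Start with: [C → . B , d]
  [C → . B , d] has the dot before B: add [B → . id , id]
No further items can be added.

CLOSURE = { [B → . id , id], [C → . B , d] }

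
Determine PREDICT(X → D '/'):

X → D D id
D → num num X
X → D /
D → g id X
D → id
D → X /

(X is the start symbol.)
{ 'g', 'id', 'num' }

PREDICT(X → D '/') = (FIRST(RHS) \ {ε}) ∪ (FOLLOW(X) if ε ∈ FIRST(RHS), i.e. RHS ⇒* ε)
FIRST(D) = { 'g', 'id', 'num' }
FIRST(D '/') = { 'g', 'id', 'num' }
ε ∉ FIRST(D '/'), so FOLLOW(X) is not added.
PREDICT(X → D '/') = { 'g', 'id', 'num' }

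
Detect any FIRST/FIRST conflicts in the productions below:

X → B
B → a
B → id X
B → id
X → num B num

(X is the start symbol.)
FIRST sets of the non-terminals at (or reachable through a nullable prefix from) the front of some alternative:
  FIRST(B) = { 'a', 'id' }

Productions for X:
  X → B: FIRST = { 'a', 'id' }
  X → num B num: FIRST = { 'num' }
Productions for B:
  B → a: FIRST = { 'a' }
  B → id X: FIRST = { 'id' }
  B → id: FIRST = { 'id' }

Conflict for B: B → id X and B → id
  Overlap: { 'id' }

Answer: Yes. B → id X / B → id on { 'id' }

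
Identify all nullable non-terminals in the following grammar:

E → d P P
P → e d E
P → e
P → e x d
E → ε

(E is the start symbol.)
{ 'E' }

ε-productions: E → ε
So E is immediately nullable.
No further non-terminal can be added: every production for the remaining non-terminals contains a terminal or a non-nullable non-terminal.
Nullable = { 'E' }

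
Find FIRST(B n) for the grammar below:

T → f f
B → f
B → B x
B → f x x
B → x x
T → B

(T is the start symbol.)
FIRST sets of the non-terminals involved (from the grammar, by fixed-point iteration):
  FIRST(B) = { 'f', 'x' }

To compute FIRST(B n), process the symbols left to right:
Symbol B is a non-terminal. Add FIRST(B) \ {ε} = { 'f', 'x' }
B is not nullable (ε ∉ FIRST(B)), so stop here.
FIRST(B n) = { 'f', 'x' }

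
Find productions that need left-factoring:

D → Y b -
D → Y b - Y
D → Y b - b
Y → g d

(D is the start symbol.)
Yes, D has productions with common prefix 'Y b -'

Left-factoring is needed when two productions for the same non-terminal
share a common prefix on the right-hand side.

Productions for D:
  D → Y b -
  D → Y b - Y
  D → Y b - b

Found common prefix 'Y b -' in productions for D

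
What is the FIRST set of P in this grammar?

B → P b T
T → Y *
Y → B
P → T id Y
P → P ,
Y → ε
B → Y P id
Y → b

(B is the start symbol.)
FIRST sets of the other non-terminals involved (by the same procedure, iterated to a fixed point):
  FIRST(T) = { '*', 'b' }

From P → T id Y:
  - T is a non-terminal: add FIRST(T) \ {ε} = { '*', 'b' }
    T is not nullable, so stop
From P → P ,:
  - P is the symbol being defined: contributes nothing new
    P is not nullable, so stop

Collecting: FIRST(P) = { '*', 'b' }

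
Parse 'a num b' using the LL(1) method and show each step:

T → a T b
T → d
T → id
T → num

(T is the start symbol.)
LL(1) parsing maintains a stack (initially the start symbol over $) and the input. At each step: if the stack top is a terminal, match it against the current input token; if it is a non-terminal N, replace it with the RHS of M[N, lookahead] (the unique production whose predict set contains the lookahead).

Stack is shown with the top on the left.

Stack    Input      Action
--------------------------
T $      a num b $  output T → a T b
a T b $  a num b $  match 'a'
T b $    num b $    output T → num
num b $  num b $    match 'num'
b $      b $        match 'b'
$        $          accept

The string is accepted.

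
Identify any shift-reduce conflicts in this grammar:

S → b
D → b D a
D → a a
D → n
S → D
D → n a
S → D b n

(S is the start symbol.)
A shift-reduce conflict occurs when an LR(0) state has both:
  - a complete (reduce) item [A → α .] (dot at the end), and
  - a shift item [B → β . c γ] (dot before a terminal).

Augment with S' → S and build the canonical LR(0) collection (I0 = CLOSURE({[S' → . S]}), then GOTO on every symbol after a dot until no new states appear). It has 13 states:
  I0: { [D → . a a], [D → . b D a], [D → . n a], [D → . n], [S → . D b n], [S → . D], [S → . b], [S' → . S] }  — shift
  I1: { [S → D . b n], [S → D .] }  — shift, reduce
  I2: { [S' → S .] }  — accept
  I3: { [D → a . a] }  — shift
  I4: { [D → . a a], [D → . b D a], [D → . n a], [D → . n], [D → b . D a], [S → b .] }  — shift, reduce
  I5: { [D → n . a], [D → n .] }  — shift, reduce
  I6: { [D → n a .] }  — reduce
  I7: { [D → b D . a] }  — shift
  I8: { [D → . a a], [D → . b D a], [D → . n a], [D → . n], [D → b . D a] }  — shift
  I9: { [D → b D a .] }  — reduce
  I10: { [D → a a .] }  — reduce
  I11: { [S → D b . n] }  — shift
  I12: { [S → D b n .] }  — reduce

I1 contains reduce item [S → D .] and shift item [S → D . b n] — shift-reduce conflict.
I4 contains reduce item [S → b .] and shift items [D → . a a], [D → . b D a], [D → . n], [D → . n a] — shift-reduce conflict.
I5 contains reduce item [D → n .] and shift item [D → n . a] — shift-reduce conflict.

Answer: Yes — I1: [S → D .] vs [S → D . b n]; I4: [S → b .] vs [D → . a a]; I5: [D → n .] vs [D → n . a]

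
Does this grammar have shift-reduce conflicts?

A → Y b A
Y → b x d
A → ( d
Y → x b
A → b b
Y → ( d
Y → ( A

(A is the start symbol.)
No shift-reduce conflicts

A shift-reduce conflict occurs when an LR(0) state has both:
  - a complete (reduce) item [A → α .] (dot at the end), and
  - a shift item [B → β . c γ] (dot before a terminal).

Augment with A' → A and build the canonical LR(0) collection (I0 = CLOSURE({[A' → . A]}), then GOTO on every symbol after a dot until no new states appear). It has 14 states:
  I0: { [A → . ( d], [A → . Y b A], [A → . b b], [A' → . A], [Y → . ( A], [Y → . ( d], [Y → . b x d], [Y → . x b] }  — shift
  I1: { [A → ( . d], [A → . ( d], [A → . Y b A], [A → . b b], [Y → ( . A], [Y → ( . d], [Y → . ( A], [Y → . ( d], [Y → . b x d], [Y → . x b] }  — shift
  I2: { [A' → A .] }  — accept
  I3: { [A → Y . b A] }  — shift
  I4: { [A → b . b], [Y → b . x d] }  — shift
  I5: { [Y → x . b] }  — shift
  I6: { [Y → x b .] }  — reduce
  I7: { [A → b b .] }  — reduce
  I8: { [Y → b x . d] }  — shift
  I9: { [Y → b x d .] }  — reduce
  I10: { [A → . ( d], [A → . Y b A], [A → . b b], [A → Y b . A], [Y → . ( A], [Y → . ( d], [Y → . b x d], [Y → . x b] }  — shift
  I11: { [A → Y b A .] }  — reduce
  I12: { [Y → ( A .] }  — reduce
  I13: { [A → ( d .], [Y → ( d .] }  — 2 reduces

No state contains both a complete item and a shift item.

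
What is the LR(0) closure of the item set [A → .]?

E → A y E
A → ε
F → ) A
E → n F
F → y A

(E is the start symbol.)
{ [A → .] }

To compute CLOSURE, for each item [A → α.Bβ] where B is a non-terminal, add [B → .γ] for all productions B → γ; repeat for the newly added items until nothing changes.

Start with: [A → .]
The dot is at the end, so nothing is added.

CLOSURE = { [A → .] }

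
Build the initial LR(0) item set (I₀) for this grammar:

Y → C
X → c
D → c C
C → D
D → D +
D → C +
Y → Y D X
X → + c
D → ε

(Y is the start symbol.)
{ [C → . D], [D → . C +], [D → . D +], [D → . c C], [D → .], [Y → . C], [Y → . Y D X], [Y' → . Y] }

First, augment the grammar with Y' → Y
I₀ = CLOSURE({ [Y' → . Y] }):
  [Y' → . Y] has the dot before Y: add [Y → . C], [Y → . Y D X]
  [Y → . C] has the dot before C: add [C → . D]
  [C → . D] has the dot before D: add [D → . c C], [D → . D +], [D → . C +], [D → .]
No further items can be added.

I₀ = { [C → . D], [D → . C +], [D → . D +], [D → . c C], [D → .], [Y → . C], [Y → . Y D X], [Y' → . Y] }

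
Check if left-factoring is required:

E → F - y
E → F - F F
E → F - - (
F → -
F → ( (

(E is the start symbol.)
Left-factoring is needed when two productions for the same non-terminal
share a common prefix on the right-hand side.

Productions for E:
  E → F - y
  E → F - F F
  E → F - - (
Productions for F:
  F → -
  F → ( (

Found common prefix 'F -' in productions for E

Answer: Yes, E has productions with common prefix 'F -'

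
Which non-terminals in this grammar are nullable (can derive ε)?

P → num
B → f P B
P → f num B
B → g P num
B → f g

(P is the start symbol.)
None

A non-terminal is nullable if it can derive ε (the empty string): either it has an ε-production, or it has a production whose right-hand side consists entirely of nullable non-terminals.

There are no ε-productions, so no non-terminal can derive ε.
No non-terminals are nullable.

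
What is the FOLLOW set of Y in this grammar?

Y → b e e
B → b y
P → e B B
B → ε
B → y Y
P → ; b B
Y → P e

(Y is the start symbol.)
{ $, 'b', 'e', 'y' }

To compute FOLLOW(Y), find every occurrence of Y on a right-hand side N → α Y β: add FIRST(β) \ {ε}, and if β is empty or nullable also add FOLLOW(N). Iterate to a fixed point.

Y is the start symbol, so $ ∈ FOLLOW(Y).
In B → y Y: Y is at the end, add FOLLOW(B)

The FOLLOW sets referred to above (computed the same way, to a fixed point):
  FOLLOW(B) = { 'b', 'e', 'y' }

Taking the union: FOLLOW(Y) = { $, 'b', 'e', 'y' }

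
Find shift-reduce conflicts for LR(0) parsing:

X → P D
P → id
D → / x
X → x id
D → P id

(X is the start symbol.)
No shift-reduce conflicts

Augment with X' → X and build the canonical LR(0) collection (I0 = CLOSURE({[X' → . X]}), then GOTO on every symbol after a dot until no new states appear). It has 11 states:
  I0: { [P → . id], [X → . P D], [X → . x id], [X' → . X] }  — shift
  I1: { [D → . / x], [D → . P id], [P → . id], [X → P . D] }  — shift
  I2: { [X' → X .] }  — accept
  I3: { [P → id .] }  — reduce
  I4: { [X → x . id] }  — shift
  I5: { [X → x id .] }  — reduce
  I6: { [D → / . x] }  — shift
  I7: { [X → P D .] }  — reduce
  I8: { [D → P . id] }  — shift
  I9: { [D → P id .] }  — reduce
  I10: { [D → / x .] }  — reduce

No state contains both a complete item and a shift item.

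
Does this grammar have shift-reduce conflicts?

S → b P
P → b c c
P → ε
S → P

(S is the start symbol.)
Augment with S' → S and build the canonical LR(0) collection (I0 = CLOSURE({[S' → . S]}), then GOTO on every symbol after a dot until no new states appear). It has 8 states:
  I0: { [P → . b c c], [P → .], [S → . P], [S → . b P], [S' → . S] }  — shift, reduce
  I1: { [S → P .] }  — reduce
  I2: { [S' → S .] }  — accept
  I3: { [P → . b c c], [P → .], [P → b . c c], [S → b . P] }  — shift, reduce
  I4: { [S → b P .] }  — reduce
  I5: { [P → b . c c] }  — shift
  I6: { [P → b c . c] }  — shift
  I7: { [P → b c c .] }  — reduce

I0 contains reduce item [P → .] and shift items [P → . b c c], [S → . b P] — shift-reduce conflict.
I3 contains reduce item [P → .] and shift items [P → . b c c], [P → b . c c] — shift-reduce conflict.

Answer: Yes — I0: [P → .] vs [P → . b c c]; I3: [P → .] vs [P → . b c c]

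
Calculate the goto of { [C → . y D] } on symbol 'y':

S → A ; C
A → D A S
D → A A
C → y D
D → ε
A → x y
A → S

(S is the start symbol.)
{ [A → . D A S], [A → . S], [A → . x y], [C → y . D], [D → . A A], [D → .], [S → . A ; C] }

GOTO(I, 'y') = CLOSURE({ [A → αX.β] : [A → α.Xβ] ∈ I, X = 'y' })

Items with dot before 'y', with the dot advanced:
  [C → . y D] → [C → y . D]
Closure of the advanced items:
  [C → y . D] has the dot before D: add [D → . A A], [D → .]
  [D → . A A] has the dot before A: add [A → . D A S], [A → . x y], [A → . S]
  [A → . S] has the dot before S: add [S → . A ; C]

GOTO = { [A → . D A S], [A → . S], [A → . x y], [C → y . D], [D → . A A], [D → .], [S → . A ; C] }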